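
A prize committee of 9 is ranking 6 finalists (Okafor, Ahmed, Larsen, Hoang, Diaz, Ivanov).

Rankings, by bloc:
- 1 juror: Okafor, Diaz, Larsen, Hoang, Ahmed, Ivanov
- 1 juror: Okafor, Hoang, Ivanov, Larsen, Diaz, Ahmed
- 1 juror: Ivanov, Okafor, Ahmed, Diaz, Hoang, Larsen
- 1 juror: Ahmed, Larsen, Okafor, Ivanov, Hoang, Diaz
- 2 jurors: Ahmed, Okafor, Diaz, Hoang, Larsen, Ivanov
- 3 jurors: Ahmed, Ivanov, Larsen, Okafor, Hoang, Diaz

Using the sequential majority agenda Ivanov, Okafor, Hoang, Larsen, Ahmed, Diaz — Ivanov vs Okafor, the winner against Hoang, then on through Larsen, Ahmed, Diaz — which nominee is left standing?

Ahmed

Round 1: Ivanov vs Okafor — 4–5, Okafor advances.
Round 2: Okafor vs Hoang — 9–0, Okafor advances.
Round 3: Okafor vs Larsen — 5–4, Okafor advances.
Round 4: Okafor vs Ahmed — 3–6, Ahmed advances.
Round 5: Ahmed vs Diaz — 7–2, Ahmed advances.
Ahmed survives the agenda.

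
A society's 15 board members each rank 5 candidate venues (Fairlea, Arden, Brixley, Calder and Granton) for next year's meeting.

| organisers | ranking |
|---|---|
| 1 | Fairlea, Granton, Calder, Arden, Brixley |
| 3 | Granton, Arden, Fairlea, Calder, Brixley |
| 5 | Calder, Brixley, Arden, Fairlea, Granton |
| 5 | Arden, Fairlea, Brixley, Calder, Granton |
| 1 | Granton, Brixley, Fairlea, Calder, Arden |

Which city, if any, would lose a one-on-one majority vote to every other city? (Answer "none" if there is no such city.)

Head-to-head results (15 organisers):
Fairlea vs Arden: Fairlea preferred on 1+1 = 2 ballots; Arden wins 13–2.
Fairlea–Brixley: Fairlea 9–6.
Fairlea vs Calder: Fairlea, 10–5.
Fairlea vs Granton: Fairlea is ranked higher on 1+5+5 = 11 ballots, Granton on 4. Fairlea wins 11–4.
Arden vs Brixley: 9 to 6, Arden.
Arden vs Calder: 8 to 7, Arden.
Arden vs Granton: Arden, 10–5.
Brixley vs Calder: 5+1 = 6 for Brixley, 9 for Calder — Calder by 9–6.
Brixley vs Granton: Brixley wins 10–5.
Calder vs Granton: Calder is ranked higher on 5+5 = 10 ballots, Granton on 5. Calder wins 10–5.
Granton is beaten in every head-to-head and is the Condorcet loser.

Granton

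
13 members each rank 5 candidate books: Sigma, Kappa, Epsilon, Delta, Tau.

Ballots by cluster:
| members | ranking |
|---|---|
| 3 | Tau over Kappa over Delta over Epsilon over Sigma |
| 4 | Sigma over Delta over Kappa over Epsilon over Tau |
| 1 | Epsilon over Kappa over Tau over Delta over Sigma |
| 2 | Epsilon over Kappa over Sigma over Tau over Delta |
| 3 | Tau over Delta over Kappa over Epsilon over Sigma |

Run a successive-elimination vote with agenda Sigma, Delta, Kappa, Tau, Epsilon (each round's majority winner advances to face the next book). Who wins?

Round 1: Sigma vs Delta — 6–7, Delta advances.
Round 2: Delta vs Kappa — 7–6, Delta advances.
Round 3: Delta vs Tau — 4–9, Tau advances.
Round 4: Tau vs Epsilon — 6–7, Epsilon advances.
Epsilon survives the agenda.

Epsilon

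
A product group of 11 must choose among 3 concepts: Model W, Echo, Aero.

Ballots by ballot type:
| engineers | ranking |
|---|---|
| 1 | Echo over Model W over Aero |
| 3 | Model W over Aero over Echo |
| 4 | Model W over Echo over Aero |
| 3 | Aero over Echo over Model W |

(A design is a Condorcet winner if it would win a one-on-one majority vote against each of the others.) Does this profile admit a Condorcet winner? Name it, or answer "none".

Head-to-head results (11 engineers):
Model W vs Echo: 3+4 = 7 for Model W, 4 for Echo — Model W by 7–4.
Model W vs Aero: Model W is ranked higher on 1+3+4 = 8 ballots, Aero on 3. Model W wins 8–3.
Echo vs Aero: Echo is ranked higher on 1+4 = 5 ballots, Aero on 6. Aero wins 6–5.
Model W defeats every rival head-to-head and is the Condorcet winner.

Model W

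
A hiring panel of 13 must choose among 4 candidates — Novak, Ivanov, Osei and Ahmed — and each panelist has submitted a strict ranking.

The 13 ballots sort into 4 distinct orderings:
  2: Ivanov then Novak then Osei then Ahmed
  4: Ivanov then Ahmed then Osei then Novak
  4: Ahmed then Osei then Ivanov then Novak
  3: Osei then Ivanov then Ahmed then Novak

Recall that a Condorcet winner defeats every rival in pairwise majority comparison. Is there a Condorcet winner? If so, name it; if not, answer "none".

none

Head-to-head results (13 committee members):
Novak vs Ivanov: Ivanov, 13–0.
Novak vs Osei: Osei wins 11–2.
Novak vs Ahmed: Ahmed, 11–2.
Ivanov vs Osei: Osei wins 7–6.
Ivanov vs Ahmed: Ivanov, 9–4.
Osei–Ahmed: Ahmed 8–5.
Every candidate loses at least once (Novak loses to Ivanov; Ivanov loses to Osei; Osei loses to Ahmed; Ahmed loses to Ivanov). The majority relation contains the cycle Ivanov > Ahmed > Osei > Ivanov, so there is no Condorcet winner.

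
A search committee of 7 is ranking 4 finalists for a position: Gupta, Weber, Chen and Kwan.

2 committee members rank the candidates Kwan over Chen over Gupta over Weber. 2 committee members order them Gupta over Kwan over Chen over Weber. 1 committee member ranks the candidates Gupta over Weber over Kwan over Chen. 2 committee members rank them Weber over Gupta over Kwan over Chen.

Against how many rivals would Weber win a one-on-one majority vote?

Weber against each rival (7 committee members):
Weber vs Gupta: Gupta, 5–2.
Weber vs Chen: Chen, 4–3.
Weber–Kwan: Kwan 4–3.
Weber beats no one; loses to Gupta, Chen, Kwan — 0 pairwise wins.

0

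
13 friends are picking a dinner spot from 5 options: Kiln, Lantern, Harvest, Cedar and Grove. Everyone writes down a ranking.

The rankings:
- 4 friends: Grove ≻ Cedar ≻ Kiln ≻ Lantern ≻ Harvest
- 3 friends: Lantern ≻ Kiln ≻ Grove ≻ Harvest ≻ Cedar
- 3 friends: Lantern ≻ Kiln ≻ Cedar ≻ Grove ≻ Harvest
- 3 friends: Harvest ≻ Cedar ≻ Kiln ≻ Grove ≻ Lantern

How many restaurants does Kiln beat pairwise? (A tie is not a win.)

3

Kiln against each rival (13 friends):
Kiln vs Lantern: 4+3 = 7 for Kiln, 6 for Lantern — Kiln by 7–6.
Kiln vs Harvest: Kiln is ranked higher on 4+3+3 = 10 ballots, Harvest on 3. Kiln wins 10–3.
Kiln–Cedar: Cedar 7–6.
Kiln vs Grove: Kiln wins 9–4.
Kiln beats Lantern, Harvest, Grove; loses to Cedar — 3 pairwise wins.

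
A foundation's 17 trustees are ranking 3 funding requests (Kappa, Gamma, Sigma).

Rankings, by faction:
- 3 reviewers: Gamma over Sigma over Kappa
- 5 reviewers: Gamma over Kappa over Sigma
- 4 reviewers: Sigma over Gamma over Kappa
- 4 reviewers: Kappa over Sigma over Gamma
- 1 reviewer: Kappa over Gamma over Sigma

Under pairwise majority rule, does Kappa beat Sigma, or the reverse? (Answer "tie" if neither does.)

Ballots ranking Kappa above Sigma: 5 + 4 + 1 = 10.
Ballots ranking Sigma above Kappa: 17 − 10 = 7.
Kappa wins the head-to-head 10–7.

Kappa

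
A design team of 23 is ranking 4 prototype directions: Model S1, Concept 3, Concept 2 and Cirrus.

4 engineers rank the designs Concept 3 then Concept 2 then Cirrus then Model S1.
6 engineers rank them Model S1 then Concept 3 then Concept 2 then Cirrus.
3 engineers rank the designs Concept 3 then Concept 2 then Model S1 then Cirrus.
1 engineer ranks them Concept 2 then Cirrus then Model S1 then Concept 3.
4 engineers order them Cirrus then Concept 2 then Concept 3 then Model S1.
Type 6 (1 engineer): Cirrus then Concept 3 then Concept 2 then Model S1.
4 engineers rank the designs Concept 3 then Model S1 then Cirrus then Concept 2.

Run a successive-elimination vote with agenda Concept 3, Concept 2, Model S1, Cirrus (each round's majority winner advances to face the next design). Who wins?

Round 1: Concept 3 vs Concept 2 — 18–5, Concept 3 advances.
Round 2: Concept 3 vs Model S1 — 16–7, Concept 3 advances.
Round 3: Concept 3 vs Cirrus — 17–6, Concept 3 advances.
The agenda winner is Concept 3.

Concept 3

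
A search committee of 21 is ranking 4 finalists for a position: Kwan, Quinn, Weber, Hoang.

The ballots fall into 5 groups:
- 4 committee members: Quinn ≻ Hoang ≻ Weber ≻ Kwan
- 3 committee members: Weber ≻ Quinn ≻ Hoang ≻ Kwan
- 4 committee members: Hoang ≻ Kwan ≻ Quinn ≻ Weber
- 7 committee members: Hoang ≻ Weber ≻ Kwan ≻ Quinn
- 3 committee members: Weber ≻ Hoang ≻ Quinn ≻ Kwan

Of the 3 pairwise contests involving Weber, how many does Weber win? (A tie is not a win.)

Weber against each rival (21 committee members):
Weber–Kwan: Weber 17–4.
Weber vs Quinn: Weber wins 13–8.
Weber vs Hoang: Hoang wins 15–6.
Weber beats Kwan, Quinn; loses to Hoang — 2 pairwise wins.

2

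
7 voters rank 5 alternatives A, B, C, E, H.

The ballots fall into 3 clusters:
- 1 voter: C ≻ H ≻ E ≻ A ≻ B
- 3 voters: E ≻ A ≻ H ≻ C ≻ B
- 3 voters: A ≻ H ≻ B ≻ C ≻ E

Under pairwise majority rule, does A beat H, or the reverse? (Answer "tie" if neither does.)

A

Ballots ranking A above H: 3 + 3 = 6.
Ballots ranking H above A: 7 − 6 = 1.
A wins the head-to-head 6–1.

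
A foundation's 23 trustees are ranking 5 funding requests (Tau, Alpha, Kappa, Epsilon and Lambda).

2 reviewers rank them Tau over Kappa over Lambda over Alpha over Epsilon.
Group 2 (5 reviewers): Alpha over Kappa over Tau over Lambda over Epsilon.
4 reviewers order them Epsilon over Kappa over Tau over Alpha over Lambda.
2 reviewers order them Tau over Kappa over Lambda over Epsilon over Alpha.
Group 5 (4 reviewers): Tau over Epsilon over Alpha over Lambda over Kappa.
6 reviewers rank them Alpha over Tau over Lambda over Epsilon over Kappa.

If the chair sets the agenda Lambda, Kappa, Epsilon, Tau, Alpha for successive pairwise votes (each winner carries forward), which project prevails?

Round 1: Lambda vs Kappa — 10–13, Kappa advances.
Round 2: Kappa vs Epsilon — 9–14, Epsilon advances.
Round 3: Epsilon vs Tau — 4–19, Tau advances.
Round 4: Tau vs Alpha — 12–11, Tau advances.
The agenda winner is Tau.

Tau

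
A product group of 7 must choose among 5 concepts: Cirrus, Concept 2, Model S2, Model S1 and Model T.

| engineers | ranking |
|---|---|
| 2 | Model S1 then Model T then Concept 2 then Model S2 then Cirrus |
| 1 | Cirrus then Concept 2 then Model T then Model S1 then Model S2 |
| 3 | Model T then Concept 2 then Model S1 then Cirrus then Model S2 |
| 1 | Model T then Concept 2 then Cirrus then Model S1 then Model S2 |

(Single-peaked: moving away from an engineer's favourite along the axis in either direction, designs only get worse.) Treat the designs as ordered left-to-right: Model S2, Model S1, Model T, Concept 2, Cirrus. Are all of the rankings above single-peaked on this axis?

yes

Axis positions: Model S2=1, Model S1=2, Model T=3, Concept 2=4, Cirrus=5.
Group 1 (peak Model S1 at position 2): ranking walks positions 2-3-4-1-5, expanding outward from the peak — single-peaked.
Group 2 (peak Cirrus at position 5): ranking walks positions 5-4-3-2-1, expanding outward from the peak — single-peaked.
Group 3 (peak Model T at position 3): ranking walks positions 3-4-2-5-1, expanding outward from the peak — single-peaked.
Group 4 (peak Model T at position 3): ranking walks positions 3-4-5-2-1, expanding outward from the peak — single-peaked.
Every ranking is single-peaked on this axis.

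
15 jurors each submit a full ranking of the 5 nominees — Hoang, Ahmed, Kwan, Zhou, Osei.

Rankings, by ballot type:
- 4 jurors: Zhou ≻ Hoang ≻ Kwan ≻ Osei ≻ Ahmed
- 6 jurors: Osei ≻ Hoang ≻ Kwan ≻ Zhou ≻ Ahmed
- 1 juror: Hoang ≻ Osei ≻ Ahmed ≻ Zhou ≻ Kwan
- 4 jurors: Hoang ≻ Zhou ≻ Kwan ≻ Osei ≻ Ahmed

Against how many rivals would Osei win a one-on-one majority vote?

Osei against each rival (15 jurors):
Osei–Hoang: Hoang 9–6.
Osei–Ahmed: Osei 15–0.
Osei vs Kwan: Osei preferred on 6+1 = 7 ballots; Kwan wins 8–7.
Osei vs Zhou: Zhou wins 8–7.
Osei beats Ahmed; loses to Hoang, Kwan, Zhou — 1 pairwise win.

1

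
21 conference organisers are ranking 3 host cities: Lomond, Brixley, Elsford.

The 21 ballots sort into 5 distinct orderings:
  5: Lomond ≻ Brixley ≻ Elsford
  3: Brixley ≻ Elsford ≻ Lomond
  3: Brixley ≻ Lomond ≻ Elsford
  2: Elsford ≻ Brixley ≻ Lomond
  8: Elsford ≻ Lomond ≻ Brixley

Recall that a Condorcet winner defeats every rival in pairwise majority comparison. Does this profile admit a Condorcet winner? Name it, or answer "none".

none

Pairwise majorities:
Lomond vs Brixley: Lomond preferred on 5+8 = 13 ballots; Lomond wins 13–8.
Lomond vs Elsford: Lomond preferred on 5+3 = 8 ballots; Elsford wins 13–8.
Brixley vs Elsford: Brixley wins 11–10.
Every city loses at least once (Lomond loses to Elsford; Brixley loses to Lomond; Elsford loses to Brixley). The majority relation contains the cycle Lomond > Brixley > Elsford > Lomond, so there is no Condorcet winner.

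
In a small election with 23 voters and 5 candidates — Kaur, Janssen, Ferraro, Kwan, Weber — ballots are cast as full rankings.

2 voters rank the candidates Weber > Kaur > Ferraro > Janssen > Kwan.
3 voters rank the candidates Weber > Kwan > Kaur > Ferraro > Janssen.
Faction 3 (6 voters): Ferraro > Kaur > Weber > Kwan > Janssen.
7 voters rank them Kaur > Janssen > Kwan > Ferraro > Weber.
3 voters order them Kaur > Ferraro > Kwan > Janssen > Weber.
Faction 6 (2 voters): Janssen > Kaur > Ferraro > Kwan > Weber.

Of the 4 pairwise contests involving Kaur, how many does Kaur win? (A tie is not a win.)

4

Kaur against each rival (23 voters):
Kaur vs Janssen: 21 to 2, Kaur.
Kaur–Ferraro: Kaur 17–6.
Kaur–Kwan: Kaur 20–3.
Kaur vs Weber: Kaur wins 18–5.
Kaur beats Janssen, Ferraro, Kwan, Weber — 4 pairwise wins.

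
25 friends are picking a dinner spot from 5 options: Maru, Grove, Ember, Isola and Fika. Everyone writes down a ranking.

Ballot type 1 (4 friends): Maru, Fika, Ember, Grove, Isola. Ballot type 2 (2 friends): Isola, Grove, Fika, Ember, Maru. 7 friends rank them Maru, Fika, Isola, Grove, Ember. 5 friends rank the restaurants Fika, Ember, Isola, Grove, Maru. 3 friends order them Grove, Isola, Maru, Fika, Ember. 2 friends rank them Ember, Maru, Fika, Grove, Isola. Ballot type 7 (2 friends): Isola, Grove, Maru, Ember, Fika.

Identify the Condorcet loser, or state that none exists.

Ember

Head-to-head results (25 friends):
Maru vs Grove: Maru, 13–12.
Maru vs Ember: 16 to 9, Maru.
Maru vs Isola: Maru wins 13–12.
Maru–Fika: Maru 18–7.
Grove vs Ember: Grove is ranked higher on 2+7+3+2 = 14 ballots, Ember on 11. Grove wins 14–11.
Grove vs Isola: Grove is ranked higher on 4+3+2 = 9 ballots, Isola on 16. Isola wins 16–9.
Grove vs Fika: 7 to 18, Fika.
Ember vs Isola: Isola wins 14–11.
Ember vs Fika: 4 to 21, Fika.
Isola vs Fika: Fika wins 18–7.
Only Ember has no wins; Ember is the Condorcet loser.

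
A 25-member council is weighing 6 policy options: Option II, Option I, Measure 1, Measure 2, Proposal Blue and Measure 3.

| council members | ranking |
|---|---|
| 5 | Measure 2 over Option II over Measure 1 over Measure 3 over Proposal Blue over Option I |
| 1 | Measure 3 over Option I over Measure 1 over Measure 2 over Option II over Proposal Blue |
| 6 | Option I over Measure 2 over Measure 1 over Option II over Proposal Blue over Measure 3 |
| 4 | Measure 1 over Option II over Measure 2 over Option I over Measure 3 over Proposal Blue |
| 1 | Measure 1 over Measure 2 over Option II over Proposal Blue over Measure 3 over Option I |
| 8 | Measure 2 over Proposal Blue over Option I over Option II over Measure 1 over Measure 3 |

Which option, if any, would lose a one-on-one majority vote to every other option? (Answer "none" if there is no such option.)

Head-to-head results (25 council members):
Option II vs Option I: Option I, 15–10.
Option II vs Measure 1: Option II wins 13–12.
Option II vs Measure 2: 4 for Option II, 21 for Measure 2 — Measure 2 by 21–4.
Option II vs Proposal Blue: 17 to 8, Option II.
Option II vs Measure 3: Option II is ranked higher on 5+6+4+1+8 = 24 ballots, Measure 3 on 1. Option II wins 24–1.
Option I–Measure 1: Option I 15–10.
Option I–Measure 2: Measure 2 18–7.
Option I vs Proposal Blue: 1+6+4 = 11 for Option I, 14 for Proposal Blue — Proposal Blue by 14–11.
Option I vs Measure 3: 6+4+8 = 18 for Option I, 7 for Measure 3 — Option I by 18–7.
Measure 1 vs Measure 2: Measure 2 wins 19–6.
Measure 1 vs Proposal Blue: Measure 1, 17–8.
Measure 1 vs Measure 3: 24 to 1, Measure 1.
Measure 2 vs Proposal Blue: 25 to 0, Measure 2.
Measure 2 vs Measure 3: Measure 2 preferred on 5+6+4+1+8 = 24 ballots; Measure 2 wins 24–1.
Proposal Blue–Measure 3: Proposal Blue 15–10.
Only Measure 3 has no wins; Measure 3 is the Condorcet loser.

Measure 3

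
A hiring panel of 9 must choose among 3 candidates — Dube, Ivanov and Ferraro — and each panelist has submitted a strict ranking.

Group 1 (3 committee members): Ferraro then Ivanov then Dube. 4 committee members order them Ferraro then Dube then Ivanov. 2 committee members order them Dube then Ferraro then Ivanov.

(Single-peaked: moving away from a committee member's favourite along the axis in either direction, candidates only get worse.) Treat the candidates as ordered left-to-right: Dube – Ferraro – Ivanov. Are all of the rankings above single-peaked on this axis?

yes

Axis positions: Dube=1, Ferraro=2, Ivanov=3.
Group 1 (peak Ferraro at position 2): ranking walks positions 2-3-1, expanding outward from the peak — single-peaked.
Group 2 (peak Ferraro at position 2): ranking walks positions 2-1-3, expanding outward from the peak — single-peaked.
Group 3 (peak Dube at position 1): ranking walks positions 1-2-3, expanding outward from the peak — single-peaked.
Every ranking is single-peaked on this axis.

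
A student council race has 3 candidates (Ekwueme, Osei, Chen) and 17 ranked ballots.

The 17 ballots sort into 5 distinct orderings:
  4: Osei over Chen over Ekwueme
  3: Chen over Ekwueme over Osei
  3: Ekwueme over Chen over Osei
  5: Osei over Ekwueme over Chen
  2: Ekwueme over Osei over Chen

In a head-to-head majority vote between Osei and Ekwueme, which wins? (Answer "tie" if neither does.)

Osei

Ballots ranking Osei above Ekwueme: 4 + 5 = 9.
Ballots ranking Ekwueme above Osei: 17 − 9 = 8.
Osei wins the head-to-head 9–8.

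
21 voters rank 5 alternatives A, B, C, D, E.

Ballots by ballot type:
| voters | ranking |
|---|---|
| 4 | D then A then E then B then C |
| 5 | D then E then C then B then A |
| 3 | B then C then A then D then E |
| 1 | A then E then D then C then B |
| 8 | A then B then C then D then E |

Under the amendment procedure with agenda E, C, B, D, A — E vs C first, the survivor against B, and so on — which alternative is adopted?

Round 1: E vs C — 10–11, C advances.
Round 2: C vs B — 6–15, B advances.
Round 3: B vs D — 11–10, B advances.
Round 4: B vs A — 8–13, A advances.
The agenda winner is A.

A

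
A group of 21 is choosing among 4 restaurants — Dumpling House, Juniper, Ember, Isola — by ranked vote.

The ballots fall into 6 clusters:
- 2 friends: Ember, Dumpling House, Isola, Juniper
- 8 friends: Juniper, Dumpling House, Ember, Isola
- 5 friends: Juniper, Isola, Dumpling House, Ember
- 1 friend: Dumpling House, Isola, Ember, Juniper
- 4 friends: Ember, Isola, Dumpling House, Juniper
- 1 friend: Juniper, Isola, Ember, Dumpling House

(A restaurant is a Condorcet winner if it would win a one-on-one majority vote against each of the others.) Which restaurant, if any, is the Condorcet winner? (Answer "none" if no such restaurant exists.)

Juniper

Pairwise majorities:
Dumpling House vs Juniper: 7 to 14, Juniper.
Dumpling House vs Ember: 8+5+1 = 14 for Dumpling House, 7 for Ember — Dumpling House by 14–7.
Dumpling House vs Isola: Dumpling House preferred on 2+8+1 = 11 ballots; Dumpling House wins 11–10.
Juniper vs Ember: Juniper preferred on 8+5+1 = 14 ballots; Juniper wins 14–7.
Juniper vs Isola: 8+5+1 = 14 for Juniper, 7 for Isola — Juniper by 14–7.
Ember vs Isola: 2+8+4 = 14 for Ember, 7 for Isola — Ember by 14–7.
Only Juniper has no losses; Juniper is the Condorcet winner.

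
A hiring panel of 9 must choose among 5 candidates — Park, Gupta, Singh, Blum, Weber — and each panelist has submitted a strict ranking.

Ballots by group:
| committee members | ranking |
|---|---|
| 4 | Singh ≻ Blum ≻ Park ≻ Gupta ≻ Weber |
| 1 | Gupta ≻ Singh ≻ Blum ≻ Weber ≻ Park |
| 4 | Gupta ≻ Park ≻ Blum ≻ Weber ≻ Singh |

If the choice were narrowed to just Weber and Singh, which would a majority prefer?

Ballots ranking Weber above Singh: 4.
Ballots ranking Singh above Weber: 9 − 4 = 5.
Singh wins the head-to-head 5–4.

Singh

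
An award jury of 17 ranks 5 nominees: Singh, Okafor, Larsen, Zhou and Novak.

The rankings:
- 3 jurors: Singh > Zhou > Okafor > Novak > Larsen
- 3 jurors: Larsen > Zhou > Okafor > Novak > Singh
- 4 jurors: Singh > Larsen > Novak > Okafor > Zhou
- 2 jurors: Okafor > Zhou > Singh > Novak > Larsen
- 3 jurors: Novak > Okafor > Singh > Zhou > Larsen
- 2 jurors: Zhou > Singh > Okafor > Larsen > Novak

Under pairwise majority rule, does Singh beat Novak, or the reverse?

Ballots ranking Singh above Novak: 3 + 4 + 2 + 2 = 11.
Ballots ranking Novak above Singh: 17 − 11 = 6.
Singh wins the head-to-head 11–6.

Singh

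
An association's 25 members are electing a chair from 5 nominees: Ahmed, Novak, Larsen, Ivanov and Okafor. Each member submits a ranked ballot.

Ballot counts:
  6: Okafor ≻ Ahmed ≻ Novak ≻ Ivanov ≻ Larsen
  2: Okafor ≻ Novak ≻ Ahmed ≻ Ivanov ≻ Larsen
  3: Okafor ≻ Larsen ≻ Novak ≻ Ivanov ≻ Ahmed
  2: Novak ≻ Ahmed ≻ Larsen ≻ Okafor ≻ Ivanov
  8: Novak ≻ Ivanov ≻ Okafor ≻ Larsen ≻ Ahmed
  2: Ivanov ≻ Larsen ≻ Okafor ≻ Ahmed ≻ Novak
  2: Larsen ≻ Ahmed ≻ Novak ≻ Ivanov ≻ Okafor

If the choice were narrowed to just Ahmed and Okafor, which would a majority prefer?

Okafor

Ballots ranking Ahmed above Okafor: 2 + 2 = 4.
Ballots ranking Okafor above Ahmed: 25 − 4 = 21.
Okafor wins the head-to-head 21–4.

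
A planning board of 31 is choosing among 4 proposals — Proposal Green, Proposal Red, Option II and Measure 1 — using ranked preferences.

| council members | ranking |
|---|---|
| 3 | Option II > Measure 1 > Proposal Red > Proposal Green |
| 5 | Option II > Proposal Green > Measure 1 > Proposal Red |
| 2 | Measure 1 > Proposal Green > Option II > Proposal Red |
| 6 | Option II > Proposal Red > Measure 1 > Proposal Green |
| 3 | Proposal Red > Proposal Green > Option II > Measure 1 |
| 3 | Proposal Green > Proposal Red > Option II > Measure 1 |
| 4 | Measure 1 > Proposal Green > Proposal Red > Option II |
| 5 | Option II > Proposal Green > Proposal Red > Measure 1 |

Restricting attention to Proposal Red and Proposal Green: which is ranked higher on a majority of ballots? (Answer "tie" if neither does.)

Proposal Green

Ballots ranking Proposal Red above Proposal Green: 3 + 6 + 3 = 12.
Ballots ranking Proposal Green above Proposal Red: 31 − 12 = 19.
Proposal Green wins the head-to-head 19–12.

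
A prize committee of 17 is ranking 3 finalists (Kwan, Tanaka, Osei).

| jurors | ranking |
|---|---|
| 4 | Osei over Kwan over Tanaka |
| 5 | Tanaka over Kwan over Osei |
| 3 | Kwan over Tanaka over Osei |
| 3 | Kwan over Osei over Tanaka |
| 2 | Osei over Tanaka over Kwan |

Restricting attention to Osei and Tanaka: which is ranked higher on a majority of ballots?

Ballots ranking Osei above Tanaka: 4 + 3 + 2 = 9.
Ballots ranking Tanaka above Osei: 17 − 9 = 8.
Osei wins the head-to-head 9–8.

Osei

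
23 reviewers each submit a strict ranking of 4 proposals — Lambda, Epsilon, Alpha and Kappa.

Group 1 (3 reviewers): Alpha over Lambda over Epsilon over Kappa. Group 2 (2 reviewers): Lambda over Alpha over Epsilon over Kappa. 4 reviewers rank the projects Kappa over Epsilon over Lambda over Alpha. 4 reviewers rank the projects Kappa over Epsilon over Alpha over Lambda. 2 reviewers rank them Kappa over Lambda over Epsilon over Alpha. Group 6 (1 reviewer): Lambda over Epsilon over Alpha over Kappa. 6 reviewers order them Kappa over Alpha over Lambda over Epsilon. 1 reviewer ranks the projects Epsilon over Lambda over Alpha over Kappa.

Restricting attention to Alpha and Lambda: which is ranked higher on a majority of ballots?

Alpha

Ballots ranking Alpha above Lambda: 3 + 4 + 6 = 13.
Ballots ranking Lambda above Alpha: 23 − 13 = 10.
Alpha wins the head-to-head 13–10.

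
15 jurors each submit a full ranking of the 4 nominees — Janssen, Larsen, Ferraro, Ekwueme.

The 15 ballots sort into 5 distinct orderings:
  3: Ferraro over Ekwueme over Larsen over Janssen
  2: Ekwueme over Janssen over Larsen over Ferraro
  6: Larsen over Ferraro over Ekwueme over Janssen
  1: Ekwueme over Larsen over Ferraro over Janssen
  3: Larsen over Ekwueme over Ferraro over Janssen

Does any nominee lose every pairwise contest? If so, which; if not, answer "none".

Head-to-head results (15 jurors):
Janssen vs Larsen: Larsen, 13–2.
Janssen vs Ferraro: 2 for Janssen, 13 for Ferraro — Ferraro by 13–2.
Janssen vs Ekwueme: Janssen is ranked higher on 0 ballots, Ekwueme on 15. Ekwueme wins 15–0.
Larsen–Ferraro: Larsen 12–3.
Larsen vs Ekwueme: Larsen, 9–6.
Ferraro vs Ekwueme: 9 to 6, Ferraro.
Janssen is beaten in every head-to-head and is the Condorcet loser.

Janssen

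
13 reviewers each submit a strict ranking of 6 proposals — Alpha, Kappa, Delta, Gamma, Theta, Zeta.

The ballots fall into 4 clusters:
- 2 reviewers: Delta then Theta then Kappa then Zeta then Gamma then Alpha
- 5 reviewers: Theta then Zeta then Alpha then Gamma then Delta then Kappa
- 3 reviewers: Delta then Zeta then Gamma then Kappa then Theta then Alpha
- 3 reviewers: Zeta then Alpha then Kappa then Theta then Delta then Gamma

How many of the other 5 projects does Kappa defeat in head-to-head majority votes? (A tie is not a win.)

Kappa against each rival (13 reviewers):
Kappa vs Alpha: 5 to 8, Alpha.
Kappa vs Delta: Delta, 10–3.
Kappa vs Gamma: Gamma wins 8–5.
Kappa vs Theta: Kappa preferred on 3+3 = 6 ballots; Theta wins 7–6.
Kappa vs Zeta: 2 for Kappa, 11 for Zeta — Zeta by 11–2.
Kappa beats no one; loses to Alpha, Delta, Gamma, Theta, Zeta — 0 pairwise wins.

0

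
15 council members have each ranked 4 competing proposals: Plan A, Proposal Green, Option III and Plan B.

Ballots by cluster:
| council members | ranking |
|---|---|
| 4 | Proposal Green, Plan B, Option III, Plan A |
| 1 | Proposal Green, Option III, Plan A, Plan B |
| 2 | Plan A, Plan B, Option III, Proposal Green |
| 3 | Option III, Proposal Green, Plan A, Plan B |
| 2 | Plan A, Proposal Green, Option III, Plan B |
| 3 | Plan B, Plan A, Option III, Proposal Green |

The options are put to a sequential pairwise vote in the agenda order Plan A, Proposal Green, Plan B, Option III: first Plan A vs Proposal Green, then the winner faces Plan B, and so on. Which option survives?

Round 1: Plan A vs Proposal Green — 7–8, Proposal Green advances.
Round 2: Proposal Green vs Plan B — 10–5, Proposal Green advances.
Round 3: Proposal Green vs Option III — 7–8, Option III advances.
Option III survives the agenda.

Option III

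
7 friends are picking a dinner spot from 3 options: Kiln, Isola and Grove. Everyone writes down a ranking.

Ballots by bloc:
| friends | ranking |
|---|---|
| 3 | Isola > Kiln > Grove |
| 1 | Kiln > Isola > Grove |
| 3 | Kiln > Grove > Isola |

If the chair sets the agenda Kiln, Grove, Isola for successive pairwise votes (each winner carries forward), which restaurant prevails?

Kiln

Round 1: Kiln vs Grove — 7–0, Kiln advances.
Round 2: Kiln vs Isola — 4–3, Kiln advances.
The agenda winner is Kiln.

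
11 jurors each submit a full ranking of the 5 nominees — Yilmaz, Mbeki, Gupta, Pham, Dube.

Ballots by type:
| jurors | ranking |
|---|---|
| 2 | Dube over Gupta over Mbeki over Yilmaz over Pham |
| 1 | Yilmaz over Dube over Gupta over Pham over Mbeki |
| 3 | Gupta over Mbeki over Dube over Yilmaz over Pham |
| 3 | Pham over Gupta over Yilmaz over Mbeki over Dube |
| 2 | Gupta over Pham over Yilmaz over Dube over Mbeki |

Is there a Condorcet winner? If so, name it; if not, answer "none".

Check each pair by majority over 11 ballots:
Yilmaz vs Mbeki: Yilmaz, 6–5.
Yilmaz vs Gupta: Gupta wins 10–1.
Yilmaz vs Pham: Yilmaz, 6–5.
Yilmaz vs Dube: Yilmaz, 6–5.
Mbeki vs Gupta: Gupta wins 11–0.
Mbeki–Pham: Pham 6–5.
Mbeki–Dube: Mbeki 6–5.
Gupta vs Pham: Gupta wins 8–3.
Gupta–Dube: Gupta 8–3.
Pham vs Dube: Dube, 6–5.
Gupta wins every pairwise contest, so Gupta is the Condorcet winner.

Gupta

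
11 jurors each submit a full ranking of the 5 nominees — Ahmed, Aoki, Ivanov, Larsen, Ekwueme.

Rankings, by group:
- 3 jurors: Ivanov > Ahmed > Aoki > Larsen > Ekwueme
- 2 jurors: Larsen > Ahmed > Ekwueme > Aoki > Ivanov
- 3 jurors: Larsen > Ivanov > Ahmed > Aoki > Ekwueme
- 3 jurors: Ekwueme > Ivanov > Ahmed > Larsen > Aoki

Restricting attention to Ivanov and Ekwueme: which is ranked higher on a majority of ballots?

Ballots ranking Ivanov above Ekwueme: 3 + 3 = 6.
Ballots ranking Ekwueme above Ivanov: 11 − 6 = 5.
Ivanov wins the head-to-head 6–5.

Ivanov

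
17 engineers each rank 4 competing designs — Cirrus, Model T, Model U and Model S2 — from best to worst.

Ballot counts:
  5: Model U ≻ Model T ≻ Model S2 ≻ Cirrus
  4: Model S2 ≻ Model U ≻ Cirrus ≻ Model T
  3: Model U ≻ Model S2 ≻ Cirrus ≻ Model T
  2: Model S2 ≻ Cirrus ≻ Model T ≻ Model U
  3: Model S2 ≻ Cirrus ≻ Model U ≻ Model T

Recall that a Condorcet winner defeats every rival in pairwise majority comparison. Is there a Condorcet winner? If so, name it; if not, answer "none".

Check each pair by majority over 17 ballots:
Cirrus–Model T: Cirrus 12–5.
Cirrus vs Model U: Model U, 12–5.
Cirrus vs Model S2: Model S2 wins 17–0.
Model T vs Model U: Model U, 15–2.
Model T vs Model S2: Model S2 wins 12–5.
Model U–Model S2: Model S2 9–8.
Model S2 defeats every rival head-to-head and is the Condorcet winner.

Model S2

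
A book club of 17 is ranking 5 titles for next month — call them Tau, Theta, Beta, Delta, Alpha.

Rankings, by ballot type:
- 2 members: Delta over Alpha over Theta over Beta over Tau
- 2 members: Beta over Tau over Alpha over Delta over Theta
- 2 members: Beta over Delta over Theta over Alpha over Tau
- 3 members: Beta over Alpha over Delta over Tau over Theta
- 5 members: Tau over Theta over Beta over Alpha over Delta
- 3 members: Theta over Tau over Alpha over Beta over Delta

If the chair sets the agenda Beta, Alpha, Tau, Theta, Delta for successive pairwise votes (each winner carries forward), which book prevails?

Round 1: Beta vs Alpha — 12–5, Beta advances.
Round 2: Beta vs Tau — 9–8, Beta advances.
Round 3: Beta vs Theta — 7–10, Theta advances.
Round 4: Theta vs Delta — 8–9, Delta advances.
Delta survives the agenda.

Delta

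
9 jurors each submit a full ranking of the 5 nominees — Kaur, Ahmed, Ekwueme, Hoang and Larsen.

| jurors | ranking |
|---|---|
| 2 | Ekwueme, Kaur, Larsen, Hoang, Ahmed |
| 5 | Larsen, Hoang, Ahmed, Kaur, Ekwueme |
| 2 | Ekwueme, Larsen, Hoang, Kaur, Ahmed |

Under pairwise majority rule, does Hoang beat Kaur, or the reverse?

Hoang

Ballots ranking Hoang above Kaur: 5 + 2 = 7.
Ballots ranking Kaur above Hoang: 9 − 7 = 2.
Hoang wins the head-to-head 7–2.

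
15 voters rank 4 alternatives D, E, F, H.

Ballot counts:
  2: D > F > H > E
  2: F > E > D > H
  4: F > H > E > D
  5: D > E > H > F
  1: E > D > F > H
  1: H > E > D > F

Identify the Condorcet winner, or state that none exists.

none

Pairwise majorities:
D vs E: D preferred on 2+5 = 7 ballots; E wins 8–7.
D vs F: D, 9–6.
D–H: D 10–5.
E vs F: 5+1+1 = 7 for E, 8 for F — F by 8–7.
E vs H: 2+5+1 = 8 for E, 7 for H — E by 8–7.
F vs H: F wins 9–6.
Each alternative drops at least one matchup (D loses to E; E loses to F; F loses to D; H loses to D); the cycle D beats F beats E beats D rules out a Condorcet winner.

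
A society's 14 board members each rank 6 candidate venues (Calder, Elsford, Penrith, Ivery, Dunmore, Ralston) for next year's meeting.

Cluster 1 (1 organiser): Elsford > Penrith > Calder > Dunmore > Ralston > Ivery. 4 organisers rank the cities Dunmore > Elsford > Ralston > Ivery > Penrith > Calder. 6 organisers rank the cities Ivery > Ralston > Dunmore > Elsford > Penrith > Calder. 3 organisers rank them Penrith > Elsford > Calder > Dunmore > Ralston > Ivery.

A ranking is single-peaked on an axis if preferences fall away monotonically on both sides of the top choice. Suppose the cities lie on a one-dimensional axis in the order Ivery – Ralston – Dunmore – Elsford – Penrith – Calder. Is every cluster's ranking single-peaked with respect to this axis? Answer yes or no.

yes

Axis positions: Ivery=1, Ralston=2, Dunmore=3, Elsford=4, Penrith=5, Calder=6.
Cluster 1 (peak Elsford at position 4): ranking walks positions 4-5-6-3-2-1, expanding outward from the peak — single-peaked.
Cluster 2 (peak Dunmore at position 3): ranking walks positions 3-4-2-1-5-6, expanding outward from the peak — single-peaked.
Cluster 3 (peak Ivery at position 1): ranking walks positions 1-2-3-4-5-6, expanding outward from the peak — single-peaked.
Cluster 4 (peak Penrith at position 5): ranking walks positions 5-4-6-3-2-1, expanding outward from the peak — single-peaked.
Every ranking is single-peaked on this axis.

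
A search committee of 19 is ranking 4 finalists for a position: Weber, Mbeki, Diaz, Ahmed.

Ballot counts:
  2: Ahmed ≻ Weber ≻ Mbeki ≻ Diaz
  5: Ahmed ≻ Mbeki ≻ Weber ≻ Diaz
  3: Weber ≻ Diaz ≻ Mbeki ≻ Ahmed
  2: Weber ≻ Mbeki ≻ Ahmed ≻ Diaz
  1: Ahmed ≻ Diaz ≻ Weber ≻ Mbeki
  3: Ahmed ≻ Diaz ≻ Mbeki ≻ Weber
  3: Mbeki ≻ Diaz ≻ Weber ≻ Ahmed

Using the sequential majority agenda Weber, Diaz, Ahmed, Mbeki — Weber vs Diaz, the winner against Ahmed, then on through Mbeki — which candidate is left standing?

Ahmed

Round 1: Weber vs Diaz — 12–7, Weber advances.
Round 2: Weber vs Ahmed — 8–11, Ahmed advances.
Round 3: Ahmed vs Mbeki — 11–8, Ahmed advances.
Ahmed survives the agenda.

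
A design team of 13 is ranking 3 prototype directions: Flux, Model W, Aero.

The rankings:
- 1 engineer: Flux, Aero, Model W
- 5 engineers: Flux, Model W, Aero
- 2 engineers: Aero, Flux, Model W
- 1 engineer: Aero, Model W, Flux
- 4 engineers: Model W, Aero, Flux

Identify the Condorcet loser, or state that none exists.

none

Pairwise majorities:
Flux vs Model W: 8 to 5, Flux.
Flux vs Aero: Aero wins 7–6.
Model W vs Aero: Model W wins 9–4.
Every design wins at least one matchup (Flux beats Model W; Model W beats Aero; Aero beats Flux), so there is no Condorcet loser.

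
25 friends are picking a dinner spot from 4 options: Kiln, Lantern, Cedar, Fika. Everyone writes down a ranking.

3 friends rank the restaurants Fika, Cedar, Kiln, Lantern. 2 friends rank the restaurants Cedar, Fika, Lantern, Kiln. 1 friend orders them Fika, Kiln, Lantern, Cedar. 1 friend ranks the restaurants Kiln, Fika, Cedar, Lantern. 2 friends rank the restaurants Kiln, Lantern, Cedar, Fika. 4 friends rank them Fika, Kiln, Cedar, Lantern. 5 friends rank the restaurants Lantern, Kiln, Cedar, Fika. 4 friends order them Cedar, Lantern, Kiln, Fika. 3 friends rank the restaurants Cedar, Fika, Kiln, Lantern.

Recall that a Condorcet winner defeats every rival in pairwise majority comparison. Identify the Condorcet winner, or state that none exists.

none

Head-to-head results (25 friends):
Kiln vs Lantern: Kiln preferred on 3+1+1+2+4+3 = 14 ballots; Kiln wins 14–11.
Kiln vs Cedar: Kiln preferred on 1+1+2+4+5 = 13 ballots; Kiln wins 13–12.
Kiln vs Fika: Kiln is ranked higher on 1+2+5+4 = 12 ballots, Fika on 13. Fika wins 13–12.
Lantern vs Cedar: 1+2+5 = 8 for Lantern, 17 for Cedar — Cedar by 17–8.
Lantern vs Fika: Lantern is ranked higher on 2+5+4 = 11 ballots, Fika on 14. Fika wins 14–11.
Cedar vs Fika: 2+2+5+4+3 = 16 for Cedar, 9 for Fika — Cedar by 16–9.
Every restaurant loses at least once (Kiln loses to Fika; Lantern loses to Kiln; Cedar loses to Kiln; Fika loses to Cedar). The majority relation contains the cycle Kiln beats Cedar beats Fika beats Kiln, so there is no Condorcet winner.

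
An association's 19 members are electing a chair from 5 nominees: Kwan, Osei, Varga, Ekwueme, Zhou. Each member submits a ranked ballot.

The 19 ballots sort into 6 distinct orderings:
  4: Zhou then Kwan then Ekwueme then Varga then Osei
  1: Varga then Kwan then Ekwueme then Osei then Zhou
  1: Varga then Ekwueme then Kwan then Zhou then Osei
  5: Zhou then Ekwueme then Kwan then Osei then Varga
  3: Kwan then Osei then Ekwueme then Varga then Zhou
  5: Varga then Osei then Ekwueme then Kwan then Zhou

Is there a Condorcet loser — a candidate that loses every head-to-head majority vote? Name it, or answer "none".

Osei

Pairwise majorities:
Kwan vs Osei: Kwan preferred on 4+1+1+5+3 = 14 ballots; Kwan wins 14–5.
Kwan vs Varga: Kwan preferred on 4+5+3 = 12 ballots; Kwan wins 12–7.
Kwan vs Ekwueme: Kwan is ranked higher on 4+1+3 = 8 ballots, Ekwueme on 11. Ekwueme wins 11–8.
Kwan vs Zhou: Kwan is ranked higher on 1+1+3+5 = 10 ballots, Zhou on 9. Kwan wins 10–9.
Osei–Varga: Varga 11–8.
Osei–Ekwueme: Ekwueme 11–8.
Osei–Zhou: Zhou 10–9.
Varga vs Ekwueme: Varga is ranked higher on 1+1+5 = 7 ballots, Ekwueme on 12. Ekwueme wins 12–7.
Varga vs Zhou: Varga preferred on 1+1+3+5 = 10 ballots; Varga wins 10–9.
Ekwueme vs Zhou: 1+1+3+5 = 10 for Ekwueme, 9 for Zhou — Ekwueme by 10–9.
Osei is beaten in every head-to-head and is the Condorcet loser.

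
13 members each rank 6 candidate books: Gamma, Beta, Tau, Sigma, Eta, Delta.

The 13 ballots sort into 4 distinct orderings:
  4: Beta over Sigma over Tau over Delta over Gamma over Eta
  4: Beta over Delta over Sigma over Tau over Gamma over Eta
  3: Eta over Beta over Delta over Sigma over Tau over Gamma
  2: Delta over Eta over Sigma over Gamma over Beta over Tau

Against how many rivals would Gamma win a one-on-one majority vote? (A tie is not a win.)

Gamma against each rival (13 members):
Gamma vs Beta: Beta wins 11–2.
Gamma vs Tau: 2 for Gamma, 11 for Tau — Tau by 11–2.
Gamma vs Sigma: 0 for Gamma, 13 for Sigma — Sigma by 13–0.
Gamma vs Eta: Gamma wins 8–5.
Gamma vs Delta: Delta, 13–0.
Gamma beats Eta; loses to Beta, Tau, Sigma, Delta — 1 pairwise win.

1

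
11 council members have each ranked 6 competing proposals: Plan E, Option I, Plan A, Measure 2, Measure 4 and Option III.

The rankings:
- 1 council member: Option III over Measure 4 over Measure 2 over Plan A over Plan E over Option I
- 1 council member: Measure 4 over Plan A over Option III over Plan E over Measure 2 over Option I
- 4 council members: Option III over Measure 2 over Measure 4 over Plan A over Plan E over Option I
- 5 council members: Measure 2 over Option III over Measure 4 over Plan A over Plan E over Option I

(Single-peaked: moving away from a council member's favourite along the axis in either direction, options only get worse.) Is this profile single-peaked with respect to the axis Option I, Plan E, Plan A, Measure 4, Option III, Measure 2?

yes

Axis positions: Option I=1, Plan E=2, Plan A=3, Measure 4=4, Option III=5, Measure 2=6.
Group 1 (peak Option III at position 5): ranking walks positions 5-4-6-3-2-1, expanding outward from the peak — single-peaked.
Group 2 (peak Measure 4 at position 4): ranking walks positions 4-3-5-2-6-1, expanding outward from the peak — single-peaked.
Group 3 (peak Option III at position 5): ranking walks positions 5-6-4-3-2-1, expanding outward from the peak — single-peaked.
Group 4 (peak Measure 2 at position 6): ranking walks positions 6-5-4-3-2-1, expanding outward from the peak — single-peaked.
Every ranking is single-peaked on this axis.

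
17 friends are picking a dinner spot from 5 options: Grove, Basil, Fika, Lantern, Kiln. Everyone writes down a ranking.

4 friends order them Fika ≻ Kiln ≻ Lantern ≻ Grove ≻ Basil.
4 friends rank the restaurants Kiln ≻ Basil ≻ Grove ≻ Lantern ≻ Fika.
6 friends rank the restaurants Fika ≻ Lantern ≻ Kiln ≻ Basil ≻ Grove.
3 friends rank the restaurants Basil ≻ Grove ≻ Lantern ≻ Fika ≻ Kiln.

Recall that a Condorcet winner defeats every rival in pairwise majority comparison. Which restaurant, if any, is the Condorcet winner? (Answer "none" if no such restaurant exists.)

Check each pair by majority over 17 ballots:
Grove vs Basil: 4 for Grove, 13 for Basil — Basil by 13–4.
Grove vs Fika: Grove preferred on 4+3 = 7 ballots; Fika wins 10–7.
Grove vs Lantern: Grove is ranked higher on 4+3 = 7 ballots, Lantern on 10. Lantern wins 10–7.
Grove vs Kiln: Grove is ranked higher on 3 ballots, Kiln on 14. Kiln wins 14–3.
Basil vs Fika: 4+3 = 7 for Basil, 10 for Fika — Fika by 10–7.
Basil vs Lantern: 4+3 = 7 for Basil, 10 for Lantern — Lantern by 10–7.
Basil vs Kiln: 3 for Basil, 14 for Kiln — Kiln by 14–3.
Fika vs Lantern: 10 to 7, Fika.
Fika vs Kiln: 13 to 4, Fika.
Lantern vs Kiln: Lantern is ranked higher on 6+3 = 9 ballots, Kiln on 8. Lantern wins 9–8.
Fika beats each of Grove, Basil, Lantern, Kiln — Fika is the Condorcet winner.

Fika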